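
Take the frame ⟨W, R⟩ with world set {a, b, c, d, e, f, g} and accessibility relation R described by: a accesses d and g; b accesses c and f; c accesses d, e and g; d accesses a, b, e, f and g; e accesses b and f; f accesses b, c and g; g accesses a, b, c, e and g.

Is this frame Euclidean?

Euclidean: no — a R g and a R d, but not g R d.

No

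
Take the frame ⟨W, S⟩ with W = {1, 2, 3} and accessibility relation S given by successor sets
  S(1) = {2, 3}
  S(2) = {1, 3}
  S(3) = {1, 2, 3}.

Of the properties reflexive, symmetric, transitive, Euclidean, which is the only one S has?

Reflexive: no — 1 is not related to itself.
Symmetric: yes — every pair in S has its reverse in S.
Transitive: no — 1 S 2 and 2 S 1, but not 1 S 1.
Euclidean: no — 1 S 2 and 1 S 2, but not 2 S 2.
Only symmetric holds.

symmetric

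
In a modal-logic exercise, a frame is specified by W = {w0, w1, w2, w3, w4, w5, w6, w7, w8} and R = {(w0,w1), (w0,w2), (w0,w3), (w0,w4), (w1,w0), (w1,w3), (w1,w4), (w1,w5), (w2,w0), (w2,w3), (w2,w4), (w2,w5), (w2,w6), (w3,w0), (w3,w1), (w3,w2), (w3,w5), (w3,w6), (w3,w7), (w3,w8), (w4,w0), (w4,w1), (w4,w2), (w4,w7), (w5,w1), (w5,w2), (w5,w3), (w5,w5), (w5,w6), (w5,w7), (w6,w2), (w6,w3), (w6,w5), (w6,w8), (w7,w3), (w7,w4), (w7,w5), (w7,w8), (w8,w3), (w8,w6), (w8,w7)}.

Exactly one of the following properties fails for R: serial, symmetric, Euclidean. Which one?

Serial: yes — every world has a successor (e.g. w0 R w1).
Symmetric: yes — every pair in R has its reverse in R.
Euclidean: no — w0 R w1 and w0 R w2, but not w1 R w2.
Only Euclidean fails.

Euclidean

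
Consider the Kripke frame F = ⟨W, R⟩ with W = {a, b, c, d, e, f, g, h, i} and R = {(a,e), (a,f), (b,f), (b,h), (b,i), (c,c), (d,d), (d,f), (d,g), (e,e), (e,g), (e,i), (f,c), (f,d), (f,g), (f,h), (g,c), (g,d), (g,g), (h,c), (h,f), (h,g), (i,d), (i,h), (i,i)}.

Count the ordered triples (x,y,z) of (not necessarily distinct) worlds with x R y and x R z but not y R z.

34

Enumerating: (a,e,f), (a,f,e), (a,f,f), (b,f,f), (b,f,i), (b,h,h), (b,h,i), (b,i,f), (d,f,f), (d,g,f), (e,g,e), (e,g,i), … and 22 more.
Total: 34.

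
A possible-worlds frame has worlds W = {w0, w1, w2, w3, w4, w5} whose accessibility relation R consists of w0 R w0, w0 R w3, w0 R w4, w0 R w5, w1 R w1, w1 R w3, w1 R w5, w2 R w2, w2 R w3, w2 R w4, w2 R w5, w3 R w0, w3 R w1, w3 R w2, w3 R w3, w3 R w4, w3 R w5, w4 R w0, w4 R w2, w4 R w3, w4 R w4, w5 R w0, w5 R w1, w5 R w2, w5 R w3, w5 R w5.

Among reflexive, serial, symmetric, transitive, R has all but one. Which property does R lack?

transitive

Reflexive: yes — every world is R-related to itself.
Serial: yes — every world has a successor (e.g. w0 R w0).
Symmetric: yes — every pair in R has its reverse in R.
Transitive: no — w0 R w3 and w3 R w1, but not w0 R w1.
Only transitive fails.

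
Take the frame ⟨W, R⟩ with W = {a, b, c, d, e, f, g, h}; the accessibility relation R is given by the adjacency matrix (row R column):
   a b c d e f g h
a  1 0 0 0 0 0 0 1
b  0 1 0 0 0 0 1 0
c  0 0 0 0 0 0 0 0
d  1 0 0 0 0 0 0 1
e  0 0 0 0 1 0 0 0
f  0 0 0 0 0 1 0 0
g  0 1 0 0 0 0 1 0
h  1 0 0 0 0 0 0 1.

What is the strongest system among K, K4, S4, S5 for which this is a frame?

Transitive (axiom 4): yes — every two-step R-path is closed by a direct edge.
Reflexive (axiom T): no — c is not related to itself.
Euclidean (axiom 5): yes — any two successors of a common world are R-related.
So F validates K, K4; S4 would additionally require R to be reflexive. The strongest is K4.

K4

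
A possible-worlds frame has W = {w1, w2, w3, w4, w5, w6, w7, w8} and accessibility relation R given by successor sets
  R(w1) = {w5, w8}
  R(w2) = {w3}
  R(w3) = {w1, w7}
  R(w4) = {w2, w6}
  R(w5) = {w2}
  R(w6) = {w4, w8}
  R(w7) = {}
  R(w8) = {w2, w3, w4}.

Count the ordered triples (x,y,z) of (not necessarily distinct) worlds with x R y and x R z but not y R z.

Enumerating: (w1,w5,w5), (w1,w5,w8), (w1,w8,w5), (w1,w8,w8), (w2,w3,w3), (w3,w1,w1), (w3,w1,w7), (w3,w7,w1), (w3,w7,w7), (w4,w2,w2), (w4,w2,w6), (w4,w6,w2), … and 12 more.
Total: 24.

24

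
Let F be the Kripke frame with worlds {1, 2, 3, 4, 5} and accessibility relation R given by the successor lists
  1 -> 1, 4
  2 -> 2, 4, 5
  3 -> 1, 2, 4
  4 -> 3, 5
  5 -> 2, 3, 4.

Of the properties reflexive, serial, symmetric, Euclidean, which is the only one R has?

serial

Reflexive: no — 3 is not related to itself.
Serial: yes — every world has a successor (e.g. 1 R 1).
Symmetric: no — 1 R 4 but not 4 R 1.
Euclidean: no — 3 R 1 and 3 R 2, but not 1 R 2.
Only serial holds.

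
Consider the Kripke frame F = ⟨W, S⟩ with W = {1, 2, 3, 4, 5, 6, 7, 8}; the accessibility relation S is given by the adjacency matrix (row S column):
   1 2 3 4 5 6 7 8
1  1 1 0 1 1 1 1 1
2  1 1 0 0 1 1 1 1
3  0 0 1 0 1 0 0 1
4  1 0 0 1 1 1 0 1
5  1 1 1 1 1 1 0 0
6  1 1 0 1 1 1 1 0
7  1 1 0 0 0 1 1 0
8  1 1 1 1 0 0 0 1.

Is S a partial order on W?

Reflexive: yes — every world is S-related to itself.
Transitive: no — 1 S 5 and 5 S 3, but not 1 S 3.
Antisymmetric: no — 1 S 2 and 2 S 1 with 1 ≠ 2.
So S is not a partial order.

No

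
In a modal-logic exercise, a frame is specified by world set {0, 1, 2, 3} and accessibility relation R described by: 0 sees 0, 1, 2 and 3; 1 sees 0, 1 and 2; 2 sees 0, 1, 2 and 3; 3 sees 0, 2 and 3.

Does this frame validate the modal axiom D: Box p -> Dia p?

The schema D characterises exactly the serial frames.
Serial: yes — every world has a successor (e.g. 0 R 0).

Yes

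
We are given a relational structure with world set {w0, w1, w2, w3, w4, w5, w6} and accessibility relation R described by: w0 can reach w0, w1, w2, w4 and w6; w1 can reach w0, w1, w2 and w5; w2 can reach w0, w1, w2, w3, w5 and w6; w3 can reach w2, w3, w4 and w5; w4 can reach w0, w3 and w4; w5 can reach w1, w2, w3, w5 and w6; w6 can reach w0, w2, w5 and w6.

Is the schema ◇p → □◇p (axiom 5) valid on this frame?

No

By correspondence theory, 5 is valid on a frame iff R is Euclidean.
Euclidean: no — w0 R w1 and w0 R w4, but not w1 R w4.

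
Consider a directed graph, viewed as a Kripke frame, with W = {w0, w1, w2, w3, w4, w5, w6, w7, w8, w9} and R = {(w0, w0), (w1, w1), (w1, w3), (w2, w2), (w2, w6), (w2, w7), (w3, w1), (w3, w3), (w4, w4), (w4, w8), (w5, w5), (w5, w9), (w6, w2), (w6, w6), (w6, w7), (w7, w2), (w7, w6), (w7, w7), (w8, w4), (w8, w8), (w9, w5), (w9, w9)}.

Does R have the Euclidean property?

Euclidean: yes — any two successors of a common world are R-related.

Yes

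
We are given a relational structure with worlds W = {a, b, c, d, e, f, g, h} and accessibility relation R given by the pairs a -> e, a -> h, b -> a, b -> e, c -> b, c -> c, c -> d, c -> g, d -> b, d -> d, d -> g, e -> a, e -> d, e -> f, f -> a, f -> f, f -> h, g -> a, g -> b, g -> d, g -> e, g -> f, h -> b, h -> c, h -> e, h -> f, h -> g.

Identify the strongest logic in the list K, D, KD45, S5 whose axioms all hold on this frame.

Serial (axiom D): yes — every world has a successor (e.g. a R e).
Euclidean (axiom 5): no — a R e and a R h, but not e R h.
Transitive (axiom 4): no — a R e and e R d, but not a R d.
Reflexive (axiom T): no — a is not related to itself.
So F validates K, D; KD45 would additionally require R to be Euclidean and transitive. The strongest is D.

D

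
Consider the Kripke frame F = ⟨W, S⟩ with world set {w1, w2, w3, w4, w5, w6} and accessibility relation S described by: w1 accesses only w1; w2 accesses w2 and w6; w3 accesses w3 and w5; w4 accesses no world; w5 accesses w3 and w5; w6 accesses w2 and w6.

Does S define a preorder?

Reflexive: no — w4 is not related to itself.
Transitive: yes — every two-step S-path is closed by a direct edge.
So S is not a preorder.

No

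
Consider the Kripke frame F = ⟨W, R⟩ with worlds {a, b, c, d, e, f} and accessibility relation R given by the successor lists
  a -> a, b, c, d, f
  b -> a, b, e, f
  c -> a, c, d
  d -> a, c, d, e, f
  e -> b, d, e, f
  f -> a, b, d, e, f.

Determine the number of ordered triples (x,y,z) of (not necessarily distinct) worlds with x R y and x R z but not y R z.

20

Enumerating: (a,b,c), (a,b,d), (a,c,b), (a,c,f), (a,d,b), (a,f,c), (b,a,e), (b,e,a), (d,a,e), (d,c,e), (d,c,f), (d,e,a), … and 8 more.
Total: 20.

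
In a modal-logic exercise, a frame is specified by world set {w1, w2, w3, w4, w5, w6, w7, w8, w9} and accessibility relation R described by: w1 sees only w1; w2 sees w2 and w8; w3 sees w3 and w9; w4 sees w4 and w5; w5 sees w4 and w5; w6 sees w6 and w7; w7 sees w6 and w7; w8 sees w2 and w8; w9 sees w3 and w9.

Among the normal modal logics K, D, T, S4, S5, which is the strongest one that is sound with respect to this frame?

S5

Serial (axiom D): yes — every world has a successor (e.g. w1 R w1).
Reflexive (axiom T): yes — every world is R-related to itself.
Transitive (axiom 4): yes — every two-step R-path is closed by a direct edge.
Euclidean (axiom 5): yes — any two successors of a common world are R-related.
So F validates K, D, T, S4, S5. The strongest is S5.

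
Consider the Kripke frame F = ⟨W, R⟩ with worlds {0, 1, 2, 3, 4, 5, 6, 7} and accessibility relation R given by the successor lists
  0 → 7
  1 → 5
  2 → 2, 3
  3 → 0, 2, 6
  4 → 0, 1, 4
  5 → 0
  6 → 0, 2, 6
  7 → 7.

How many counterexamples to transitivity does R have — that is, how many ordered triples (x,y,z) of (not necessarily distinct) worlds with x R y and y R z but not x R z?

10

Enumerating: (1,5,0), (2,3,0), (2,3,6), (3,0,7), (3,2,3), (4,0,7), (4,1,5), (5,0,7), (6,0,7), (6,2,3).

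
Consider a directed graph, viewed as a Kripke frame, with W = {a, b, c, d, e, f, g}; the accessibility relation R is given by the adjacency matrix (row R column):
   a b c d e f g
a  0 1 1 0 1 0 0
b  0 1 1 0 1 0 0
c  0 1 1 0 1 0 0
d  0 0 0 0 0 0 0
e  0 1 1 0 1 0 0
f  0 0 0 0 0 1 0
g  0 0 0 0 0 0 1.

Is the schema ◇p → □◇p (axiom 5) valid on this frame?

Axiom 5 corresponds to the accessibility relation being Euclidean.
Euclidean: yes — any two successors of a common world are R-related.

Yes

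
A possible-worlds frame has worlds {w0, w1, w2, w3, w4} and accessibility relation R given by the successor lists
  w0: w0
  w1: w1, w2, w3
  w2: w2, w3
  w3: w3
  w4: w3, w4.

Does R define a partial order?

Reflexive: yes — every world is R-related to itself.
Transitive: yes — every two-step R-path is closed by a direct edge.
Antisymmetric: yes — no distinct pair is related both ways.
So R is a partial order.

Yes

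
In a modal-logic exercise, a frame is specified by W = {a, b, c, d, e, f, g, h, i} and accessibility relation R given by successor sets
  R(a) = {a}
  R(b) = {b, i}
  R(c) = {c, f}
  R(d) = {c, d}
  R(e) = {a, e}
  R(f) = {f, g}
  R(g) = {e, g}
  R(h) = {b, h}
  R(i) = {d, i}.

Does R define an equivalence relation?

Reflexive: yes — every world is R-related to itself.
Symmetric: no — b R i but not i R b.
Transitive: no — b R i and i R d, but not b R d.
So R is not an equivalence relation.

No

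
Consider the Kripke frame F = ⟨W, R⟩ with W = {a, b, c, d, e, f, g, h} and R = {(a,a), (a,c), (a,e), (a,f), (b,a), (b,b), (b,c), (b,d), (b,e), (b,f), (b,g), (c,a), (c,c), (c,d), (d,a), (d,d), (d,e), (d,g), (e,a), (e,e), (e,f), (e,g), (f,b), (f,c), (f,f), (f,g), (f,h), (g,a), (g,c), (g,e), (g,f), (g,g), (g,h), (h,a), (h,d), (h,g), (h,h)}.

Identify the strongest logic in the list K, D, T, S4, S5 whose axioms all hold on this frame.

T

Serial (axiom D): yes — every world has a successor (e.g. a R a).
Reflexive (axiom T): yes — every world is R-related to itself.
Transitive (axiom 4): no — a R c and c R d, but not a R d.
Euclidean (axiom 5): no — a R c and a R e, but not c R e.
So F validates K, D, T; S4 would additionally require R to be transitive. The strongest is T.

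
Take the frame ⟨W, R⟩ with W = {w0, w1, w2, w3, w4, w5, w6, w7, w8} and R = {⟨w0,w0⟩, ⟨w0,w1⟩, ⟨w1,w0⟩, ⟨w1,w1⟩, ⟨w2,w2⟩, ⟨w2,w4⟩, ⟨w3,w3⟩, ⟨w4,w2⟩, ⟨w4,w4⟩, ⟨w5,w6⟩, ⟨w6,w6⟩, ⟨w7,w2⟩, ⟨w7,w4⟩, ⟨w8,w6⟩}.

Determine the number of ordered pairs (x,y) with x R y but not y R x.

Enumerating: (w5,w6), (w7,w2), (w7,w4), (w8,w6).

4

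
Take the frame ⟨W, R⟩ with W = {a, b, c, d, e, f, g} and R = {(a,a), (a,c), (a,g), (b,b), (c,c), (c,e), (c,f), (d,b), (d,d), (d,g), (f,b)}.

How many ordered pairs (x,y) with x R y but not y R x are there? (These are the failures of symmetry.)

7

Enumerating: (a,c), (a,g), (c,e), (c,f), (d,b), (d,g), (f,b).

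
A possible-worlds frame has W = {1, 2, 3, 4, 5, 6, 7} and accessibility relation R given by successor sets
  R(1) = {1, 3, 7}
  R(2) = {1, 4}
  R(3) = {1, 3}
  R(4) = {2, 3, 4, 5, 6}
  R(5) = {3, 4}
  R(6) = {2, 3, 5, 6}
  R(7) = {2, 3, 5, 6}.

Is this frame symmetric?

Symmetric: no — 1 R 7 but not 7 R 1.

No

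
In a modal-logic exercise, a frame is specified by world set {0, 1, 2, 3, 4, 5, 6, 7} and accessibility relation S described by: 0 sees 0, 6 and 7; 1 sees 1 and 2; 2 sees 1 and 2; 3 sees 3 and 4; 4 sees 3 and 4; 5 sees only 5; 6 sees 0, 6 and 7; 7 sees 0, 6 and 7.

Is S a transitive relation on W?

Yes

Transitive: yes — every two-step S-path is closed by a direct edge.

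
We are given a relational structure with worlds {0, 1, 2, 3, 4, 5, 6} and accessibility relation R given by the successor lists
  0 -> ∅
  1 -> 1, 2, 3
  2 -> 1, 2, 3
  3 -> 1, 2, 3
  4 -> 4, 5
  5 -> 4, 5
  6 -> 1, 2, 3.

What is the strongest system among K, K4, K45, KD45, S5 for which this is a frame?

Transitive (axiom 4): yes — every two-step R-path is closed by a direct edge.
Euclidean (axiom 5): yes — any two successors of a common world are R-related.
Serial (axiom D): no — 0 has no R-successor.
Reflexive (axiom T): no — 0 is not related to itself.
So F validates K, K4, K45; KD45 would additionally require R to be serial. The strongest is K45.

K45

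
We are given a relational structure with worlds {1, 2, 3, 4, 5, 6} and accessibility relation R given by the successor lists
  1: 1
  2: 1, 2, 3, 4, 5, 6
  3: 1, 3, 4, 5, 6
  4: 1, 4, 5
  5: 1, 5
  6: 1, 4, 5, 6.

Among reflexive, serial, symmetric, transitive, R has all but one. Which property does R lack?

symmetric

Reflexive: yes — every world is R-related to itself.
Serial: yes — every world has a successor (e.g. 1 R 1).
Symmetric: no — 2 R 1 but not 1 R 2.
Transitive: yes — every two-step R-path is closed by a direct edge.
Only symmetric fails.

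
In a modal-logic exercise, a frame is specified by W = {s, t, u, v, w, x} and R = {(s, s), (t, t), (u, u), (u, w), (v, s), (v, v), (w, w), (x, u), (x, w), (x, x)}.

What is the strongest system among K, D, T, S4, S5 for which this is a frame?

S4

Serial (axiom D): yes — every world has a successor (e.g. s R s).
Reflexive (axiom T): yes — every world is R-related to itself.
Transitive (axiom 4): yes — every two-step R-path is closed by a direct edge.
Euclidean (axiom 5): no — x R w and x R u, but not w R u.
So F validates K, D, T, S4; S5 would additionally require R to be Euclidean. The strongest is S4.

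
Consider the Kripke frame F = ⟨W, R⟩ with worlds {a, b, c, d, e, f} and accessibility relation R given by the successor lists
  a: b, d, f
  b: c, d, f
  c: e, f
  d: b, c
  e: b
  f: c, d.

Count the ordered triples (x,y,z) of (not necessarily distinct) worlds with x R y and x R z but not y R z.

21

Enumerating: (a,b,b), (a,d,d), (a,d,f), (a,f,b), (a,f,f), (b,c,c), (b,c,d), (b,d,d), (b,d,f), (b,f,f), (c,e,e), (c,e,f), … and 9 more.
Total: 21.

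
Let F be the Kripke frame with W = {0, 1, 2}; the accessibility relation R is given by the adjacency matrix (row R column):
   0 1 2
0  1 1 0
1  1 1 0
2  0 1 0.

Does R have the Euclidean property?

Yes

Euclidean: yes — any two successors of a common world are R-related.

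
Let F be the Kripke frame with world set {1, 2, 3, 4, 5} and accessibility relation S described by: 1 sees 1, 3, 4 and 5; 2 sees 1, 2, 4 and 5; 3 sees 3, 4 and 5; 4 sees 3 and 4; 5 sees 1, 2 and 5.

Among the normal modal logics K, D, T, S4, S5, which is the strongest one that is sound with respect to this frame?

Serial (axiom D): yes — every world has a successor (e.g. 1 S 1).
Reflexive (axiom T): yes — every world is S-related to itself.
Transitive (axiom 4): no — 1 S 5 and 5 S 2, but not 1 S 2.
Euclidean (axiom 5): no — 1 S 4 and 1 S 5, but not 4 S 5.
So F validates K, D, T; S4 would additionally require S to be transitive. The strongest is T.

T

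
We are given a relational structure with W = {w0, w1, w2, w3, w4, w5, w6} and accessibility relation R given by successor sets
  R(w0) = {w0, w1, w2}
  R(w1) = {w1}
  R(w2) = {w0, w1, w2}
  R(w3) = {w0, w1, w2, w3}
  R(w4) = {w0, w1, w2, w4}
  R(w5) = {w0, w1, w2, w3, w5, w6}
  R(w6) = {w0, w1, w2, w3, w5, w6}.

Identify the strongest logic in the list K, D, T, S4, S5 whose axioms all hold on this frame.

Serial (axiom D): yes — every world has a successor (e.g. w0 R w0).
Reflexive (axiom T): yes — every world is R-related to itself.
Transitive (axiom 4): yes — every two-step R-path is closed by a direct edge.
Euclidean (axiom 5): no — w0 R w1 and w0 R w2, but not w1 R w2.
So F validates K, D, T, S4; S5 would additionally require R to be Euclidean. The strongest is S4.

S4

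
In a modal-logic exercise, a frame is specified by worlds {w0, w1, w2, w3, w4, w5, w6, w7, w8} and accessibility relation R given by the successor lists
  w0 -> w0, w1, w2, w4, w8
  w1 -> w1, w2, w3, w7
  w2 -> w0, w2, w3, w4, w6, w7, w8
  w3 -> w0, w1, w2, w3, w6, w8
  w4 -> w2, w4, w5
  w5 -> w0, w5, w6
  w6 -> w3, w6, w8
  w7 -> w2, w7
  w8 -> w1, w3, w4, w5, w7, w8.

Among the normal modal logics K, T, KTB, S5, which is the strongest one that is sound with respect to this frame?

Reflexive (axiom T): yes — every world is R-related to itself.
Symmetric (axiom B): no — w0 R w1 but not w1 R w0.
Euclidean (axiom 5): no — w0 R w1 and w0 R w4, but not w1 R w4.
So F validates K, T; KTB would additionally require R to be symmetric. The strongest is T.

T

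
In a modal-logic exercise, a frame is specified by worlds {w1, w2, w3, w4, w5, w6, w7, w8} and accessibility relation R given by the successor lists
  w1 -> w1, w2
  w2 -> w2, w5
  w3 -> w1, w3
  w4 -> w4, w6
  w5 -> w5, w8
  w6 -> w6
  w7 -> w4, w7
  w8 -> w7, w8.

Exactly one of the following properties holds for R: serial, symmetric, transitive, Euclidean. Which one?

serial

Serial: yes — every world has a successor (e.g. w1 R w1).
Symmetric: no — w1 R w2 but not w2 R w1.
Transitive: no — w1 R w2 and w2 R w5, but not w1 R w5.
Euclidean: no — w1 R w2 and w1 R w1, but not w2 R w1.
Only serial holds.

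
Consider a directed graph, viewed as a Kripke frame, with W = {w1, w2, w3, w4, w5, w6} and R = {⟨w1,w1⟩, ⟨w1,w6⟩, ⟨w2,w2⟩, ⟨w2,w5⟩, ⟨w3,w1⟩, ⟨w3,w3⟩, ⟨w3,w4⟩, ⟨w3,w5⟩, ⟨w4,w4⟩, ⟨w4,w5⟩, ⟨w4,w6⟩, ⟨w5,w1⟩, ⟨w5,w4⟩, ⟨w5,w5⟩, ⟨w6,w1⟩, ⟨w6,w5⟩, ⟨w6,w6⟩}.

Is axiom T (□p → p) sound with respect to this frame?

Yes

The schema T characterises exactly the reflexive frames.
Reflexive: yes — every world is R-related to itself.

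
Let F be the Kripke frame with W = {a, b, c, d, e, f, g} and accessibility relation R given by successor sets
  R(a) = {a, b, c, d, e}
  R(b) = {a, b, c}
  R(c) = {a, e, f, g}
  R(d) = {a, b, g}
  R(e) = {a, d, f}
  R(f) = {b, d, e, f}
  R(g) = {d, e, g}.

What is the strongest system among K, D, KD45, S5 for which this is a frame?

D

Serial (axiom D): yes — every world has a successor (e.g. a R a).
Euclidean (axiom 5): no — a R b and a R d, but not b R d.
Transitive (axiom 4): no — a R c and c R f, but not a R f.
Reflexive (axiom T): no — c is not related to itself.
So F validates K, D; KD45 would additionally require R to be Euclidean and transitive. The strongest is D.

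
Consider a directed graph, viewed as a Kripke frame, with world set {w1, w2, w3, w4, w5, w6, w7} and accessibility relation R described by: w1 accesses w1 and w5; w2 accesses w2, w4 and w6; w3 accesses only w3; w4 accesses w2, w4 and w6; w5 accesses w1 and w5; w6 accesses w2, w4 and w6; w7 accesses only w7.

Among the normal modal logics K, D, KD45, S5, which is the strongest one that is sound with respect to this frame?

S5

Serial (axiom D): yes — every world has a successor (e.g. w1 R w1).
Euclidean (axiom 5): yes — any two successors of a common world are R-related.
Transitive (axiom 4): yes — every two-step R-path is closed by a direct edge.
Reflexive (axiom T): yes — every world is R-related to itself.
So F validates K, D, KD45, S5. The strongest is S5.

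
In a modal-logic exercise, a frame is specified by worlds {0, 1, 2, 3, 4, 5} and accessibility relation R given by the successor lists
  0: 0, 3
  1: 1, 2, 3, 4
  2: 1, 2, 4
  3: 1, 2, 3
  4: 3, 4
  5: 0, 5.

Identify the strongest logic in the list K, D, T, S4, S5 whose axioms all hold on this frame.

Serial (axiom D): yes — every world has a successor (e.g. 0 R 0).
Reflexive (axiom T): yes — every world is R-related to itself.
Transitive (axiom 4): no — 0 R 3 and 3 R 1, but not 0 R 1.
Euclidean (axiom 5): no — 1 R 2 and 1 R 3, but not 2 R 3.
So F validates K, D, T; S4 would additionally require R to be transitive. The strongest is T.

T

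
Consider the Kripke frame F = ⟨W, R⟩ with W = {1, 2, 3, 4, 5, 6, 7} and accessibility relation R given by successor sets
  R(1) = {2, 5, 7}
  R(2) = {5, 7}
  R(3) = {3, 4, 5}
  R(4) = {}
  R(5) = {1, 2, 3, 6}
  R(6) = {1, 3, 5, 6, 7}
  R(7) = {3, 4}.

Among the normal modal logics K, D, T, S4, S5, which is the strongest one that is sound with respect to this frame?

K

Serial (axiom D): no — 4 has no R-successor.
Reflexive (axiom T): no — 1 is not related to itself.
Transitive (axiom 4): no — 1 R 5 and 5 R 3, but not 1 R 3.
Euclidean (axiom 5): no — 1 R 5 and 1 R 7, but not 5 R 7.
So F validates K; D would additionally require R to be serial. The strongest is K.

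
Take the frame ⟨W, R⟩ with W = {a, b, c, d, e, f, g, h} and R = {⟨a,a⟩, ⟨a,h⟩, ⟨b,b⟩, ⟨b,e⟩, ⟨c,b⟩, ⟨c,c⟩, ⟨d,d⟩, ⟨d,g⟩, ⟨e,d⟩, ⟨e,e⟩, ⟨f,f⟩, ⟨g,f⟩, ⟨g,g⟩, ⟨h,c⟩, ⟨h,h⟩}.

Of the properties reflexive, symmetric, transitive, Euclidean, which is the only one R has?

reflexive

Reflexive: yes — every world is R-related to itself.
Symmetric: no — a R h but not h R a.
Transitive: no — a R h and h R c, but not a R c.
Euclidean: no — a R h and a R a, but not h R a.
Only reflexive holds.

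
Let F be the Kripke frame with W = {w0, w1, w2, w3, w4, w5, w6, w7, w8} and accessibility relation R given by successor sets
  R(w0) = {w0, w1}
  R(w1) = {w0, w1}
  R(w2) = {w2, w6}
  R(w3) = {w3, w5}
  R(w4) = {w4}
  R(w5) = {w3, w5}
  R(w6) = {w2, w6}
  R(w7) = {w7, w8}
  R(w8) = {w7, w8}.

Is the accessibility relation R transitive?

Yes

Transitive: yes — every two-step R-path is closed by a direct edge.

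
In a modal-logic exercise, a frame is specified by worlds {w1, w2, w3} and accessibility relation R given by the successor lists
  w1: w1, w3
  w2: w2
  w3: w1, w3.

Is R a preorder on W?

Yes

Reflexive: yes — every world is R-related to itself.
Transitive: yes — every two-step R-path is closed by a direct edge.
So R is a preorder.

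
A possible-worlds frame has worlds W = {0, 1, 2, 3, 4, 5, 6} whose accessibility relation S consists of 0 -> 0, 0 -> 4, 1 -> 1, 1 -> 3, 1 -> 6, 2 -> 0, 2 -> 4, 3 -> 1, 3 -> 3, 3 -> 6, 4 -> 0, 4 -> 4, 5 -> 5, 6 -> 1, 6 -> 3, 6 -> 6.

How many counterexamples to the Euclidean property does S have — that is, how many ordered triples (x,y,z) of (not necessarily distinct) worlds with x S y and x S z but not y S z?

S is Euclidean; there are no such tuples.

0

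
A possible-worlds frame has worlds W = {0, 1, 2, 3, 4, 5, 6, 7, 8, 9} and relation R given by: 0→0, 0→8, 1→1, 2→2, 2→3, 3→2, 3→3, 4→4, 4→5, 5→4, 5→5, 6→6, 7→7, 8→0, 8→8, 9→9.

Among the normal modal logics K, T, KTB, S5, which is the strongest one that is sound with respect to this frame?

Reflexive (axiom T): yes — every world is R-related to itself.
Symmetric (axiom B): yes — every pair in R has its reverse in R.
Euclidean (axiom 5): yes — any two successors of a common world are R-related.
So F validates K, T, KTB, S5. The strongest is S5.

S5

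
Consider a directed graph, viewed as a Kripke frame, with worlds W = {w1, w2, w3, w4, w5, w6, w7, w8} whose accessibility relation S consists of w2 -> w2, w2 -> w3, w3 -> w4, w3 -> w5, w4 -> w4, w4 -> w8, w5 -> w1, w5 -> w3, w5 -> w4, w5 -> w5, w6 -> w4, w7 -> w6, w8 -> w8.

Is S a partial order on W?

No

Reflexive: no — w1 is not related to itself.
Transitive: no — w2 S w3 and w3 S w4, but not w2 S w4.
Antisymmetric: no — w3 S w5 and w5 S w3 with w3 ≠ w5.
So S is not a partial order.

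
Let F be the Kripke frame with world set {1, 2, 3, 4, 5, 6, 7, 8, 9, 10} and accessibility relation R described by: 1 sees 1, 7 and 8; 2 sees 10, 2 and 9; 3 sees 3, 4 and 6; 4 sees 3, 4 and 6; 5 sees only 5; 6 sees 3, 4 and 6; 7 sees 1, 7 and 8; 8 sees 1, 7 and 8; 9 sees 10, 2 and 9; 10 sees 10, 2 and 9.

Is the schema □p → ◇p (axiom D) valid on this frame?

Yes

By correspondence theory, D is valid on a frame iff R is serial.
Serial: yes — every world has a successor (e.g. 1 R 1).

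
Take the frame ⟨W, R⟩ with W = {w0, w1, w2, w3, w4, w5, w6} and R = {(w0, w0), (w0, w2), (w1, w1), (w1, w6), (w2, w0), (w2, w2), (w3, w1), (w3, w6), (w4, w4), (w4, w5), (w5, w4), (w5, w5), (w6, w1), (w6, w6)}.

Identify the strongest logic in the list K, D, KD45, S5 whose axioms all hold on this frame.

KD45

Serial (axiom D): yes — every world has a successor (e.g. w0 R w0).
Euclidean (axiom 5): yes — any two successors of a common world are R-related.
Transitive (axiom 4): yes — every two-step R-path is closed by a direct edge.
Reflexive (axiom T): no — w3 is not related to itself.
So F validates K, D, KD45; S5 would additionally require R to be reflexive. The strongest is KD45.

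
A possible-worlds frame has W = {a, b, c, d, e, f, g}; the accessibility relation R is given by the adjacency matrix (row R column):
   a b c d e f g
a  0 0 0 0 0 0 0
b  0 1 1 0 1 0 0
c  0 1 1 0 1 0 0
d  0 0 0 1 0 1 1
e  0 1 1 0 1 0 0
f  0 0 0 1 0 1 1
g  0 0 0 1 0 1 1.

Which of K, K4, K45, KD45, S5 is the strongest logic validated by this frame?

Transitive (axiom 4): yes — every two-step R-path is closed by a direct edge.
Euclidean (axiom 5): yes — any two successors of a common world are R-related.
Serial (axiom D): no — a has no R-successor.
Reflexive (axiom T): no — a is not related to itself.
So F validates K, K4, K45; KD45 would additionally require R to be serial. The strongest is K45.

K45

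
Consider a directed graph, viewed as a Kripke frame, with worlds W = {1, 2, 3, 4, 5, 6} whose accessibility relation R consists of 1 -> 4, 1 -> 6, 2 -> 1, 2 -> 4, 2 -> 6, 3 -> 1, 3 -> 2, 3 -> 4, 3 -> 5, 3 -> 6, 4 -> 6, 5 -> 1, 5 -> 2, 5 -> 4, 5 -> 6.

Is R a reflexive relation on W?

No

Reflexive: no — 1 is not related to itself.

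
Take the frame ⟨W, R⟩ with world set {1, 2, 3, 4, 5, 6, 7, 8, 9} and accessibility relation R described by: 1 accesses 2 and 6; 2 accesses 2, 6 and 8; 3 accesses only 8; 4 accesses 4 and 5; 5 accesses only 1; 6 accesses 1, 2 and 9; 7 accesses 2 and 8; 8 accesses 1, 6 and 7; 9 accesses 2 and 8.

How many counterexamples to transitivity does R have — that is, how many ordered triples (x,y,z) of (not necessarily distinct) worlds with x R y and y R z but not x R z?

Enumerating: (1,2,8), (1,6,1), (1,6,9), (2,6,1), (2,6,9), (2,8,1), (2,8,7), (3,8,1), (3,8,6), (3,8,7), (4,5,1), (5,1,2), … and 18 more.
Total: 30.

30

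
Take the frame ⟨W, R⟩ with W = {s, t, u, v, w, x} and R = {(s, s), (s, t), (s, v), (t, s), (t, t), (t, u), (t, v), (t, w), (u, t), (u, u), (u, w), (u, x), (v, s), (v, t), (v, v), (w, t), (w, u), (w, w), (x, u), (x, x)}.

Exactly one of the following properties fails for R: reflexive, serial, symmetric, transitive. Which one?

transitive

Reflexive: yes — every world is R-related to itself.
Serial: yes — every world has a successor (e.g. s R s).
Symmetric: yes — every pair in R has its reverse in R.
Transitive: no — s R t and t R u, but not s R u.
Only transitive fails.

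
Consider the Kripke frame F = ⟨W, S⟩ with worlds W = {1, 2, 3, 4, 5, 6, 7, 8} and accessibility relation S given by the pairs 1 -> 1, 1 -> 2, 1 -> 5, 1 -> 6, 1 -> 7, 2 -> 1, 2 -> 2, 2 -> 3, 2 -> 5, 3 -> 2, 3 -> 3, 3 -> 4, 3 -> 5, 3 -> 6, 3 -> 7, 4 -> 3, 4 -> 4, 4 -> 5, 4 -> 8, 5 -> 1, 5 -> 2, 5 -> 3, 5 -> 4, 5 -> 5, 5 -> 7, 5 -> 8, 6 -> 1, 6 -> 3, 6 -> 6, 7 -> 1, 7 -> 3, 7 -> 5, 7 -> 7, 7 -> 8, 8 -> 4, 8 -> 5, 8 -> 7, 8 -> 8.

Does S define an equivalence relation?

No

Reflexive: yes — every world is S-related to itself.
Symmetric: yes — every pair in S has its reverse in S.
Transitive: no — 1 S 2 and 2 S 3, but not 1 S 3.
So S is not an equivalence relation.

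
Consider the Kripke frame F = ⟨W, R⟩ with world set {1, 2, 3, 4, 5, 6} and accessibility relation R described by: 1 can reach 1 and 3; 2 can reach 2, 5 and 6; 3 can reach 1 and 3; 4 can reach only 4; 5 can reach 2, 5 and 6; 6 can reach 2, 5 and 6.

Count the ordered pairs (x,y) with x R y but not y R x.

0

R is symmetric; there are no such tuples.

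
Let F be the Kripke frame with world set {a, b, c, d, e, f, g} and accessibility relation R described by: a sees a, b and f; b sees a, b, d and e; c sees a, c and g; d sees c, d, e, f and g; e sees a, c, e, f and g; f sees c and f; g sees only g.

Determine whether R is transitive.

Transitive: no — a R b and b R d, but not a R d.

No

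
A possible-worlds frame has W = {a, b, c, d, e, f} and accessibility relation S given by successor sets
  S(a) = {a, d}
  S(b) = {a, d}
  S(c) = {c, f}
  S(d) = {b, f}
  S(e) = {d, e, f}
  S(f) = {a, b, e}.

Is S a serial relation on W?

Serial: yes — every world has a successor (e.g. a S a).

Yes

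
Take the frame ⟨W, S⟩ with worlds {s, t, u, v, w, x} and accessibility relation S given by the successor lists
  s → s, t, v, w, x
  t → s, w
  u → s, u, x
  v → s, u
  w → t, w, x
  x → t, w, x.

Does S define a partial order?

Reflexive: no — t is not related to itself.
Transitive: no — s S v and v S u, but not s S u.
Antisymmetric: no — s S t and t S s with s ≠ t.
So S is not a partial order.

No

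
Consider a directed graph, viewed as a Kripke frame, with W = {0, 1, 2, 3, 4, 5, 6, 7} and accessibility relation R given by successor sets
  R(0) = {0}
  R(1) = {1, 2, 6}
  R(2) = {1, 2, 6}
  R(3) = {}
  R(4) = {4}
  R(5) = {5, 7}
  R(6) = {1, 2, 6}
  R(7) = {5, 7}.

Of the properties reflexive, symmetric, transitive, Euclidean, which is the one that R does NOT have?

reflexive

Reflexive: no — 3 is not related to itself.
Symmetric: yes — every pair in R has its reverse in R.
Transitive: yes — every two-step R-path is closed by a direct edge.
Euclidean: yes — any two successors of a common world are R-related.
Only reflexive fails.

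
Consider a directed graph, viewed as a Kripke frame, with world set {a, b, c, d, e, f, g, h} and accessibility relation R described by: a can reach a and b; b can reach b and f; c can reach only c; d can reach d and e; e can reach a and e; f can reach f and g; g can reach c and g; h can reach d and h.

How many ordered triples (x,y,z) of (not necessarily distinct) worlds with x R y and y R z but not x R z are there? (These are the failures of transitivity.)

Enumerating: (a,b,f), (b,f,g), (d,e,a), (e,a,b), (f,g,c), (h,d,e).

6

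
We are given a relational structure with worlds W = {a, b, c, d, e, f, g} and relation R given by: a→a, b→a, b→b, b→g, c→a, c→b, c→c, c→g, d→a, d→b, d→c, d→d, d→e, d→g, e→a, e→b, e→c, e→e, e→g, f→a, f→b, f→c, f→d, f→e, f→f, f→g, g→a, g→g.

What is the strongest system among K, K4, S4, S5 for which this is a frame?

S4

Transitive (axiom 4): yes — every two-step R-path is closed by a direct edge.
Reflexive (axiom T): yes — every world is R-related to itself.
Euclidean (axiom 5): no — b R a and b R g, but not a R g.
So F validates K, K4, S4; S5 would additionally require R to be Euclidean. The strongest is S4.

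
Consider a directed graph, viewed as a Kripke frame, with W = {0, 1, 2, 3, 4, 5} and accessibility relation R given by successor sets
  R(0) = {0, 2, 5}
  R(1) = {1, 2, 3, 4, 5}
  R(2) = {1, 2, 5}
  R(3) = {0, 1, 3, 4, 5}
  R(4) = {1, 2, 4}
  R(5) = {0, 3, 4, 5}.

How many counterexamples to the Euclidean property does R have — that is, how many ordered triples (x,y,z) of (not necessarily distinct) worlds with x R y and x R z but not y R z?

25

Enumerating: (0,2,0), (0,5,2), (1,2,3), (1,2,4), (1,3,2), (1,4,3), (1,4,5), (1,5,1), (1,5,2), (2,5,1), (2,5,2), (3,0,1), … and 13 more.
Total: 25.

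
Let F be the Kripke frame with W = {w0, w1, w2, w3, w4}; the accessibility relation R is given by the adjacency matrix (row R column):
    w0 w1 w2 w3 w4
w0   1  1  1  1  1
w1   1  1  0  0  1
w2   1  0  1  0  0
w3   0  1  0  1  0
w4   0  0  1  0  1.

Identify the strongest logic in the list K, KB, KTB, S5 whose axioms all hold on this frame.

K

Symmetric (axiom B): no — w0 R w3 but not w3 R w0.
Reflexive (axiom T): yes — every world is R-related to itself.
Euclidean (axiom 5): no — w0 R w1 and w0 R w2, but not w1 R w2.
So F validates K; KB would additionally require R to be symmetric. The strongest is K.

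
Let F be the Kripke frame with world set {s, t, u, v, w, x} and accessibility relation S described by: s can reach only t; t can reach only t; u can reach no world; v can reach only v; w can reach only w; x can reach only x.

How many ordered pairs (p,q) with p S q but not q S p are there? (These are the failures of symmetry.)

1

Enumerating: (s,t).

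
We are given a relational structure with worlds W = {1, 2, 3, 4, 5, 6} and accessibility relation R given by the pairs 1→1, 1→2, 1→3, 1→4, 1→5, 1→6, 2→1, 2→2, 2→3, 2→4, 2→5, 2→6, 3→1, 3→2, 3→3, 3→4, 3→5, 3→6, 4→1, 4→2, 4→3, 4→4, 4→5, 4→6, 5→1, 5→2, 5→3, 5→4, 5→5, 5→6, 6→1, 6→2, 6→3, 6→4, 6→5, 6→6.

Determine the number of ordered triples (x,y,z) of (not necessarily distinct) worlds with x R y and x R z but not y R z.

R is Euclidean; there are no such tuples.

0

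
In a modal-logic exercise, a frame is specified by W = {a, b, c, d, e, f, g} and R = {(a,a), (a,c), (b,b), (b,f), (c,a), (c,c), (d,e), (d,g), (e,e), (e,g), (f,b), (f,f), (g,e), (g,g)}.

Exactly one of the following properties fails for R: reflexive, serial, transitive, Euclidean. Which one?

Reflexive: no — d is not related to itself.
Serial: yes — every world has a successor (e.g. a R a).
Transitive: yes — every two-step R-path is closed by a direct edge.
Euclidean: yes — any two successors of a common world are R-related.
Only reflexive fails.

reflexive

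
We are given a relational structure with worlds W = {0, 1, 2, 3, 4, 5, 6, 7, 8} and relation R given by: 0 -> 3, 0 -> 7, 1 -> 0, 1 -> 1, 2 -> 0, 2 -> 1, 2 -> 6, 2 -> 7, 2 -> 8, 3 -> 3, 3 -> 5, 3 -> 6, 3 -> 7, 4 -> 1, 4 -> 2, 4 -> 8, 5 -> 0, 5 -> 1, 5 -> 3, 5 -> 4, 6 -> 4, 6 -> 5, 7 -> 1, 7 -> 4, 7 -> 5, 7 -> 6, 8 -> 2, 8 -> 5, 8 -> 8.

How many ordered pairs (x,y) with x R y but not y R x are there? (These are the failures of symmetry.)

22

Enumerating: (0,3), (0,7), (1,0), (2,0), (2,1), (2,6), (2,7), (3,6), (3,7), (4,1), (4,2), (4,8), … and 10 more.
Total: 22.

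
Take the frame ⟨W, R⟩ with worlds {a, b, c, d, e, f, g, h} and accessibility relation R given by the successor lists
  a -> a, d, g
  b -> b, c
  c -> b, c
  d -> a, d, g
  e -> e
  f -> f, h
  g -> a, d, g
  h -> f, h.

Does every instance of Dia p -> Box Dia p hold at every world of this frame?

Yes

By correspondence theory, 5 is valid on a frame iff R is Euclidean.
Euclidean: yes — any two successors of a common world are R-related.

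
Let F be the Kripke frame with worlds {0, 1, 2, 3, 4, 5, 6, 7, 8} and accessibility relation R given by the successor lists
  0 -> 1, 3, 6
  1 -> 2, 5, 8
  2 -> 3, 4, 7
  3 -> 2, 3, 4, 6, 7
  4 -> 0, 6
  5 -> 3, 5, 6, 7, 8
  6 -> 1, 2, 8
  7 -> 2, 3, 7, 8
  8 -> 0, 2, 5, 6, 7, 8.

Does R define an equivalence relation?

No

Reflexive: no — 0 is not related to itself.
Symmetric: no — 0 R 1 but not 1 R 0.
Transitive: no — 0 R 1 and 1 R 2, but not 0 R 2.
So R is not an equivalence relation.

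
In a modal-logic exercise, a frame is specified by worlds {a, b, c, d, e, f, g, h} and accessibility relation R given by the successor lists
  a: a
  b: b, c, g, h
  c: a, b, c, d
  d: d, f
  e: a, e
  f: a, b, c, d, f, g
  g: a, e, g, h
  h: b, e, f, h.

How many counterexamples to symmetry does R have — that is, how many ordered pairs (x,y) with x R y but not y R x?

Enumerating: (b,g), (c,a), (c,d), (e,a), (f,a), (f,b), (f,c), (f,g), (g,a), (g,e), (g,h), (h,e), (h,f).

13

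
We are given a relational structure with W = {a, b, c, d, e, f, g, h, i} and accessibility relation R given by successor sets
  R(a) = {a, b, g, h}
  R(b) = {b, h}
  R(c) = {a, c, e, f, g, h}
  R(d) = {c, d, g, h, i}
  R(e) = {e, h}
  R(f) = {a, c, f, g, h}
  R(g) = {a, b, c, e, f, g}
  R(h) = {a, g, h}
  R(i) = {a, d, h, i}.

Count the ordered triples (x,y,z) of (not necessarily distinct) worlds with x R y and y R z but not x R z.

Enumerating: (a,g,c), (a,g,e), (a,g,f), (b,h,a), (b,h,g), (c,a,b), (c,g,b), (d,c,a), (d,c,e), (d,c,f), (d,g,a), (d,g,b), … and 25 more.
Total: 37.

37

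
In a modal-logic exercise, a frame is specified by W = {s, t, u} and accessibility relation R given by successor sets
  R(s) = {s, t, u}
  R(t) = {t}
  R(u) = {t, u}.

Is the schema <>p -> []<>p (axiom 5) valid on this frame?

Axiom 5 corresponds to the accessibility relation being Euclidean.
Euclidean: no — s R t and s R u, but not t R u.

No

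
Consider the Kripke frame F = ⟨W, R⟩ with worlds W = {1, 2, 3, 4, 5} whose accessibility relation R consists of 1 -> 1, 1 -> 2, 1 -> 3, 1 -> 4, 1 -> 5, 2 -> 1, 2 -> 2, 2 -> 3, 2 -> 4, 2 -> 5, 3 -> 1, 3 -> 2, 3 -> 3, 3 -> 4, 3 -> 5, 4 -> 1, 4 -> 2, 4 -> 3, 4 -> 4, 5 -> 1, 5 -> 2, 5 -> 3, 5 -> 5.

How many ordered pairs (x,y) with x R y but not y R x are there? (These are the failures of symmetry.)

0

R is symmetric; there are no such tuples.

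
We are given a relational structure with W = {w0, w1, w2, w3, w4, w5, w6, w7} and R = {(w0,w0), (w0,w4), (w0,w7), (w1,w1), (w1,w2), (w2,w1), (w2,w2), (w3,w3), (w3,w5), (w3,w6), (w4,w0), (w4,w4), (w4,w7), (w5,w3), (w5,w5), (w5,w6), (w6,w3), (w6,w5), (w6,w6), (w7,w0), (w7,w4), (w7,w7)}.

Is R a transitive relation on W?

Transitive: yes — every two-step R-path is closed by a direct edge.

Yes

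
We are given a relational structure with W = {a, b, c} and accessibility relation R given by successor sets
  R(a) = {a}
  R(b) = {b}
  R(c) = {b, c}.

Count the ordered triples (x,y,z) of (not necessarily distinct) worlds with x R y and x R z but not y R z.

Enumerating: (c,b,c).

1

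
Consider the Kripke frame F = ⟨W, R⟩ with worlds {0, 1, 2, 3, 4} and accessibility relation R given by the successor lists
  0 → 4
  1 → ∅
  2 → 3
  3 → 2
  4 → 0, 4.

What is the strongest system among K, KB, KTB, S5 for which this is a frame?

Symmetric (axiom B): yes — every pair in R has its reverse in R.
Reflexive (axiom T): no — 0 is not related to itself.
Euclidean (axiom 5): no — 2 R 3 and 2 R 3, but not 3 R 3.
So F validates K, KB; KTB would additionally require R to be reflexive. The strongest is KB.

KB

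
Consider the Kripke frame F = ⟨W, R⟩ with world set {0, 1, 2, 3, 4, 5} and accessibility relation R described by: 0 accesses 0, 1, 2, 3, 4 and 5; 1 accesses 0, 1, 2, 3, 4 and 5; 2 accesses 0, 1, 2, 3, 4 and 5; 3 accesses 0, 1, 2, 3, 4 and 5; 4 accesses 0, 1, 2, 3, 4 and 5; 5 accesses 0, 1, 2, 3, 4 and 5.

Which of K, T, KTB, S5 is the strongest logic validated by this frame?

S5

Reflexive (axiom T): yes — every world is R-related to itself.
Symmetric (axiom B): yes — every pair in R has its reverse in R.
Euclidean (axiom 5): yes — any two successors of a common world are R-related.
So F validates K, T, KTB, S5. The strongest is S5.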